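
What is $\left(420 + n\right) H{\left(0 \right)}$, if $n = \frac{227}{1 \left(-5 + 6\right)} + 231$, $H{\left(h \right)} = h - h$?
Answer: $0$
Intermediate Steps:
$H{\left(h \right)} = 0$
$n = 458$ ($n = \frac{227}{1 \cdot 1} + 231 = \frac{227}{1} + 231 = 227 \cdot 1 + 231 = 227 + 231 = 458$)
$\left(420 + n\right) H{\left(0 \right)} = \left(420 + 458\right) 0 = 878 \cdot 0 = 0$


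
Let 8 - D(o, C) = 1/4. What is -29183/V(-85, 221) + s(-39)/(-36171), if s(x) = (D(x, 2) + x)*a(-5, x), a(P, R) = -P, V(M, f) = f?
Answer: -4222175047/31975164 ≈ -132.05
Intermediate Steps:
D(o, C) = 31/4 (D(o, C) = 8 - 1/4 = 8 - 1*¼ = 8 - ¼ = 31/4)
s(x) = 155/4 + 5*x (s(x) = (31/4 + x)*(-1*(-5)) = (31/4 + x)*5 = 155/4 + 5*x)
-29183/V(-85, 221) + s(-39)/(-36171) = -29183/221 + (155/4 + 5*(-39))/(-36171) = -29183*1/221 + (155/4 - 195)*(-1/36171) = -29183/221 - 625/4*(-1/36171) = -29183/221 + 625/144684 = -4222175047/31975164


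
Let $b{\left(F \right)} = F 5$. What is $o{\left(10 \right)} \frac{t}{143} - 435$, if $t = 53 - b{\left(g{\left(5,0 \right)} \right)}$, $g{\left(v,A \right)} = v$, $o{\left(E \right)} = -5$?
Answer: $- \frac{62345}{143} \approx -435.98$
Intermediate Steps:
$b{\left(F \right)} = 5 F$
$t = 28$ ($t = 53 - 5 \cdot 5 = 53 - 25 = 28$)
$o{\left(10 \right)} \frac{t}{143} - 435 = - 5 \cdot \frac{28}{143} - 435 = - 5 \cdot 28 \cdot \frac{1}{143} - 435 = \left(-5\right) \frac{28}{143} - 435 = - \frac{140}{143} - 435 = - \frac{62345}{143}$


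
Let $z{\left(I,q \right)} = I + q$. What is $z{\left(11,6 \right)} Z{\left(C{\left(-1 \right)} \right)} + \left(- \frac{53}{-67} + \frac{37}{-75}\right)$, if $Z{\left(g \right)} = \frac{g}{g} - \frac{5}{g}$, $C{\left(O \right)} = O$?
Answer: $\frac{514046}{5025} \approx 102.3$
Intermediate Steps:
$Z{\left(g \right)} = 1 - \frac{5}{g}$
$z{\left(11,6 \right)} Z{\left(C{\left(-1 \right)} \right)} + \left(- \frac{53}{-67} + \frac{37}{-75}\right) = \left(11 + 6\right) \frac{-5 - 1}{-1} + \left(- \frac{53}{-67} + \frac{37}{-75}\right) = 17 \left(\left(-1\right) \left(-6\right)\right) + \left(\left(-53\right) \left(- \frac{1}{67}\right) + 37 \left(- \frac{1}{75}\right)\right) = 17 \cdot 6 + \left(\frac{53}{67} - \frac{37}{75}\right) = 102 + \frac{1496}{5025} = \frac{514046}{5025}$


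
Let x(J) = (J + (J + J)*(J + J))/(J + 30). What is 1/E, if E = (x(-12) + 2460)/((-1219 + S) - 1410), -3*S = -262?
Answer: -7625/7474 ≈ -1.0202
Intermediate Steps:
S = 262/3 (S = -⅓*(-262) = 262/3 ≈ 87.333)
x(J) = (J + 4*J²)/(30 + J) (x(J) = (J + (2*J)*(2*J))/(30 + J) = (J + 4*J²)/(30 + J))
E = -7474/7625 (E = (-12*(1 + 4*(-12))/(30 - 12) + 2460)/((-1219 + 262/3) - 1410) = (-12*(1 - 48)/18 + 2460)/(-3395/3 - 1410) = (-12*1/18*(-47) + 2460)/(-7625/3) = (94/3 + 2460)*(-3/7625) = (7474/3)*(-3/7625) = -7474/7625 ≈ -0.98020)
1/E = 1/(-7474/7625) = -7625/7474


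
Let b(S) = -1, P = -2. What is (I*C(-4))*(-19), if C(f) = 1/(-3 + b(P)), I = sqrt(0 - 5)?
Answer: 19*I*sqrt(5)/4 ≈ 10.621*I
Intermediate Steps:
I = I*sqrt(5) (I = sqrt(-5) = I*sqrt(5) ≈ 2.2361*I)
C(f) = -1/4 (C(f) = 1/(-3 - 1) = 1/(-4) = -1/4)
(I*C(-4))*(-19) = ((I*sqrt(5))*(-1/4))*(-19) = -I*sqrt(5)/4*(-19) = 19*I*sqrt(5)/4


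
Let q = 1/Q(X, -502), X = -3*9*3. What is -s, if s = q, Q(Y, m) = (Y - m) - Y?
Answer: -1/502 ≈ -0.0019920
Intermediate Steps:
X = -81 (X = -27*3 = -81)
Q(Y, m) = -m
q = 1/502 (q = 1/(-1*(-502)) = 1/502 ≈ 0.0019920)
s = 1/502 ≈ 0.0019920
-s = -1*1/502 = -1/502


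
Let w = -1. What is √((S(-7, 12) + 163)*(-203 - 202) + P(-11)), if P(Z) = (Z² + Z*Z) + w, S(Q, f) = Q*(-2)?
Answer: 2*I*√17861 ≈ 267.29*I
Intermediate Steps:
S(Q, f) = -2*Q
P(Z) = -1 + 2*Z² (P(Z) = (Z² + Z*Z) - 1 = (Z² + Z²) - 1 = 2*Z² - 1 = -1 + 2*Z²)
√((S(-7, 12) + 163)*(-203 - 202) + P(-11)) = √((-2*(-7) + 163)*(-203 - 202) + (-1 + 2*(-11)²)) = √((14 + 163)*(-405) + (-1 + 2*121)) = √(177*(-405) + (-1 + 242)) = √(-71685 + 241) = √(-71444) = 2*I*√17861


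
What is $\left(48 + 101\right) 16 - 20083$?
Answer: $-17699$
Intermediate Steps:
$\left(48 + 101\right) 16 - 20083 = 149 \cdot 16 + \left(-24217 + 4134\right) = 2384 - 20083 = -17699$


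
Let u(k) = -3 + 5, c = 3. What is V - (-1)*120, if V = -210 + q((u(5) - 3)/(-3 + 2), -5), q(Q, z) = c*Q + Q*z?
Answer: -92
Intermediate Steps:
u(k) = 2
q(Q, z) = 3*Q + Q*z
V = -212 (V = -210 + ((2 - 3)/(-3 + 2))*(3 - 5) = -210 - 1/(-1)*(-2) = -210 - 1*(-1)*(-2) = -210 + 1*(-2) = -210 - 2 = -212)
V - (-1)*120 = -212 - (-1)*120 = -212 - 1*(-120) = -212 + 120 = -92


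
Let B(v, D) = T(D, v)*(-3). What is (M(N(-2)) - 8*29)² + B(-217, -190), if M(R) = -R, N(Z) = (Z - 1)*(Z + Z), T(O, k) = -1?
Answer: 59539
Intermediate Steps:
B(v, D) = 3 (B(v, D) = -1*(-3) = 3)
N(Z) = 2*Z*(-1 + Z) (N(Z) = (-1 + Z)*(2*Z) = 2*Z*(-1 + Z))
(M(N(-2)) - 8*29)² + B(-217, -190) = (-2*(-2)*(-1 - 2) - 8*29)² + 3 = (-2*(-2)*(-3) - 232)² + 3 = (-1*12 - 232)² + 3 = (-12 - 232)² + 3 = (-244)² + 3 = 59536 + 3 = 59539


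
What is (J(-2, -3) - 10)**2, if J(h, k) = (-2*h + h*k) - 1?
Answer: 1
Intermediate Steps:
J(h, k) = -1 - 2*h + h*k
(J(-2, -3) - 10)**2 = ((-1 - 2*(-2) - 2*(-3)) - 10)**2 = ((-1 + 4 + 6) - 10)**2 = (9 - 10)**2 = (-1)**2 = 1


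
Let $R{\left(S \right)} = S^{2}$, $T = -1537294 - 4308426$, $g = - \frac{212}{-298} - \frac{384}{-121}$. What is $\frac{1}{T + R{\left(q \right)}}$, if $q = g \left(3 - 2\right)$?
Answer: $- \frac{325044841}{1900116222048756} \approx -1.7107 \cdot 10^{-7}$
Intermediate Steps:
$g = \frac{70042}{18029}$ ($g = \left(-212\right) \left(- \frac{1}{298}\right) - - \frac{384}{121} = \frac{106}{149} + \frac{384}{121} = \frac{70042}{18029} \approx 3.885$)
$q = \frac{70042}{18029}$ ($q = \frac{70042 \left(3 - 2\right)}{18029} = \frac{70042}{18029} \cdot 1 = \frac{70042}{18029} \approx 3.885$)
$T = -5845720$ ($T = -1537294 - 4308426 = -5845720$)
$\frac{1}{T + R{\left(q \right)}} = \frac{1}{-5845720 + \left(\frac{70042}{18029}\right)^{2}} = \frac{1}{-5845720 + \frac{4905881764}{325044841}} = \frac{1}{- \frac{1900116222048756}{325044841}} = - \frac{325044841}{1900116222048756}$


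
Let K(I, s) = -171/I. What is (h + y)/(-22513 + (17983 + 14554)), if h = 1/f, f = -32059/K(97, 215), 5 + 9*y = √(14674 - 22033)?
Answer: -3886769/70136692542 + I*√7359/90216 ≈ -5.5417e-5 + 0.00095088*I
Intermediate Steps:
y = -5/9 + I*√7359/9 (y = -5/9 + √(14674 - 22033)/9 = -5/9 + √(-7359)/9 = -5/9 + (I*√7359)/9 = -5/9 + I*√7359/9 ≈ -0.55556 + 9.5316*I)
f = 3109723/171 (f = -32059/((-171/97)) = -32059/((-171*1/97)) = -32059/(-171/97) = -32059*(-97/171) = 3109723/171 ≈ 18186.)
h = 171/3109723 (h = 1/(3109723/171) = 171/3109723 ≈ 5.4989e-5)
(h + y)/(-22513 + (17983 + 14554)) = (171/3109723 + (-5/9 + I*√7359/9))/(-22513 + (17983 + 14554)) = (-15547076/27987507 + I*√7359/9)/(-22513 + 32537) = (-15547076/27987507 + I*√7359/9)/10024 = (-15547076/27987507 + I*√7359/9)*(1/10024) = -3886769/70136692542 + I*√7359/90216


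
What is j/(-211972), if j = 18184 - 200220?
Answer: 45509/52993 ≈ 0.85877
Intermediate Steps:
j = -182036
j/(-211972) = -182036/(-211972) = -182036*(-1/211972) = 45509/52993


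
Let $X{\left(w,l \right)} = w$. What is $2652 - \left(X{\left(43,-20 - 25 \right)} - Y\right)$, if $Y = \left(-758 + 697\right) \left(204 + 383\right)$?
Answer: $-33198$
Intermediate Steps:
$Y = -35807$ ($Y = \left(-61\right) 587 = -35807$)
$2652 - \left(X{\left(43,-20 - 25 \right)} - Y\right) = 2652 - \left(43 - -35807\right) = 2652 - \left(43 + 35807\right) = 2652 - 35850 = -33198$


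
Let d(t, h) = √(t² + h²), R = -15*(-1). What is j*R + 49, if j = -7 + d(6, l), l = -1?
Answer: -56 + 15*√37 ≈ 35.241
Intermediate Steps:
R = 15
d(t, h) = √(h² + t²)
j = -7 + √37 (j = -7 + √((-1)² + 6²) = -7 + √(1 + 36) = -7 + √37 ≈ -0.91724)
j*R + 49 = (-7 + √37)*15 + 49 = (-105 + 15*√37) + 49 = -56 + 15*√37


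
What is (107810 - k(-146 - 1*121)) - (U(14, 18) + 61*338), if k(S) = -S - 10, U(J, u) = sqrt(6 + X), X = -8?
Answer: 86935 - I*sqrt(2) ≈ 86935.0 - 1.4142*I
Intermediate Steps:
U(J, u) = I*sqrt(2) (U(J, u) = sqrt(6 - 8) = sqrt(-2) = I*sqrt(2))
k(S) = -10 - S
(107810 - k(-146 - 1*121)) - (U(14, 18) + 61*338) = (107810 - (-10 - (-146 - 1*121))) - (I*sqrt(2) + 61*338) = (107810 - (-10 - (-146 - 121))) - (I*sqrt(2) + 20618) = (107810 - (-10 - 1*(-267))) - (20618 + I*sqrt(2)) = (107810 - (-10 + 267)) + (-20618 - I*sqrt(2)) = (107810 - 1*257) + (-20618 - I*sqrt(2)) = (107810 - 257) + (-20618 - I*sqrt(2)) = 107553 + (-20618 - I*sqrt(2)) = 86935 - I*sqrt(2)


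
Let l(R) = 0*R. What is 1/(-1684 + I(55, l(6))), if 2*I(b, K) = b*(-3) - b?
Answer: -1/1794 ≈ -0.00055741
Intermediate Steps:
l(R) = 0
I(b, K) = -2*b (I(b, K) = (b*(-3) - b)/2 = (-3*b - b)/2 = (-4*b)/2 = -2*b)
1/(-1684 + I(55, l(6))) = 1/(-1684 - 2*55) = 1/(-1684 - 110) = 1/(-1794) = -1/1794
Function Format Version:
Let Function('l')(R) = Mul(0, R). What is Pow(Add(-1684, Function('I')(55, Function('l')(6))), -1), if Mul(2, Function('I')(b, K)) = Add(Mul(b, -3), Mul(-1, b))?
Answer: Rational(-1, 1794) ≈ -0.00055741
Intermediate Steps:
Function('l')(R) = 0
Function('I')(b, K) = Mul(-2, b) (Function('I')(b, K) = Mul(Rational(1, 2), Add(Mul(b, -3), Mul(-1, b))) = Mul(Rational(1, 2), Add(Mul(-3, b), Mul(-1, b))) = Mul(Rational(1, 2), Mul(-4, b)) = Mul(-2, b))
Pow(Add(-1684, Function('I')(55, Function('l')(6))), -1) = Pow(Add(-1684, Mul(-2, 55)), -1) = Pow(Add(-1684, -110), -1) = Pow(-1794, -1) = Rational(-1, 1794)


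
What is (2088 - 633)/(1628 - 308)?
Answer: 97/88 ≈ 1.1023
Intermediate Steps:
(2088 - 633)/(1628 - 308) = 1455/1320 = 1455*(1/1320) = 97/88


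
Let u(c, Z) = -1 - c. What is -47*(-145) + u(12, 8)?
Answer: 6802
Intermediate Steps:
-47*(-145) + u(12, 8) = -47*(-145) + (-1 - 1*12) = 6815 + (-1 - 12) = 6815 - 13 = 6802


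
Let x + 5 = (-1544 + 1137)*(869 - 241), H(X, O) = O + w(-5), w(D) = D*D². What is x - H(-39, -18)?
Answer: -255458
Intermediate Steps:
w(D) = D³
H(X, O) = -125 + O (H(X, O) = O + (-5)³ = O - 125 = -125 + O)
x = -255601 (x = -5 + (-1544 + 1137)*(869 - 241) = -5 - 407*628 = -5 - 255596 = -255601)
x - H(-39, -18) = -255601 - (-125 - 18) = -255601 - 1*(-143) = -255601 + 143 = -255458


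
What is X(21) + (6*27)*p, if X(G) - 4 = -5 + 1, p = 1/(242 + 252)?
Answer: 81/247 ≈ 0.32794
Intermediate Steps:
p = 1/494 ≈ 0.0020243
X(G) = 0 (X(G) = 4 + (-5 + 1) = 4 - 4 = 0)
X(21) + (6*27)*p = 0 + (6*27)*(1/494) = 0 + 162*(1/494) = 0 + 81/247 = 81/247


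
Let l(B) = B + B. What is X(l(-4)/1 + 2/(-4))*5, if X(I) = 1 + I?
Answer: -75/2 ≈ -37.500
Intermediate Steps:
l(B) = 2*B
X(l(-4)/1 + 2/(-4))*5 = (1 + ((2*(-4))/1 + 2/(-4)))*5 = (1 + (-8*1 + 2*(-¼)))*5 = (1 + (-8 - ½))*5 = (1 - 17/2)*5 = -15/2*5 = -75/2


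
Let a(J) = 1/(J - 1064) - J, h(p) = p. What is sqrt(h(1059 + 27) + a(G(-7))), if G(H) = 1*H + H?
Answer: sqrt(26087578)/154 ≈ 33.166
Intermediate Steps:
G(H) = 2*H (G(H) = H + H = 2*H)
a(J) = 1/(-1064 + J) - J
sqrt(h(1059 + 27) + a(G(-7))) = sqrt((1059 + 27) + (1 - (2*(-7))**2 + 1064*(2*(-7)))/(-1064 + 2*(-7))) = sqrt(1086 + (1 - 1*(-14)**2 + 1064*(-14))/(-1064 - 14)) = sqrt(1086 + (1 - 1*196 - 14896)/(-1078)) = sqrt(1086 - (1 - 196 - 14896)/1078) = sqrt(1086 - 1/1078*(-15091)) = sqrt(1086 + 15091/1078) = sqrt(1185799/1078) = sqrt(26087578)/154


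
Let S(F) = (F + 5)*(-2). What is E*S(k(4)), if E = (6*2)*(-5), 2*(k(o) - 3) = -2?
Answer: 840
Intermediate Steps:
k(o) = 2 (k(o) = 3 + (½)*(-2) = 3 - 1 = 2)
S(F) = -10 - 2*F (S(F) = (5 + F)*(-2) = -10 - 2*F)
E = -60 (E = 12*(-5) = -60)
E*S(k(4)) = -60*(-10 - 2*2) = -60*(-10 - 4) = -60*(-14) = 840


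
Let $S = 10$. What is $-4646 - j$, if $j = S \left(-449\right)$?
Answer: $-156$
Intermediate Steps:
$j = -4490$ ($j = 10 \left(-449\right) = -4490$)
$-4646 - j = -4646 - -4490 = -4646 + 4490 = -156$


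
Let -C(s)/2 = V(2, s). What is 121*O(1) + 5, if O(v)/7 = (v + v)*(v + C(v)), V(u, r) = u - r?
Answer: -1689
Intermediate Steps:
C(s) = -4 + 2*s (C(s) = -2*(2 - s) = -4 + 2*s)
O(v) = 14*v*(-4 + 3*v) (O(v) = 7*((v + v)*(v + (-4 + 2*v))) = 7*((2*v)*(-4 + 3*v)) = 7*(2*v*(-4 + 3*v)) = 14*v*(-4 + 3*v))
121*O(1) + 5 = 121*(14*1*(-4 + 3*1)) + 5 = 121*(14*1*(-4 + 3)) + 5 = 121*(14*1*(-1)) + 5 = 121*(-14) + 5 = -1694 + 5 = -1689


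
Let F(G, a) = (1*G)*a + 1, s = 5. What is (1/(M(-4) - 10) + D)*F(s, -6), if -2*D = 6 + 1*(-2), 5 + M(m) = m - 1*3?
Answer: 1305/22 ≈ 59.318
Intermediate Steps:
M(m) = -8 + m (M(m) = -5 + (m - 1*3) = -5 + (m - 3) = -5 + (-3 + m) = -8 + m)
F(G, a) = 1 + G*a (F(G, a) = G*a + 1 = 1 + G*a)
D = -2 (D = -(6 + 1*(-2))/2 = -(6 - 2)/2 = -½*4 = -2)
(1/(M(-4) - 10) + D)*F(s, -6) = (1/((-8 - 4) - 10) - 2)*(1 + 5*(-6)) = (1/(-12 - 10) - 2)*(1 - 30) = (1/(-22) - 2)*(-29) = (-1/22 - 2)*(-29) = -45/22*(-29) = 1305/22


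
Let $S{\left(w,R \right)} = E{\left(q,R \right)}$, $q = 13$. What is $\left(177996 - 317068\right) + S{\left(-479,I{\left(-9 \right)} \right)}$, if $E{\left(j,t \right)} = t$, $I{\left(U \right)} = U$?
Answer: $-139081$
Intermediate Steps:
$S{\left(w,R \right)} = R$
$\left(177996 - 317068\right) + S{\left(-479,I{\left(-9 \right)} \right)} = \left(177996 - 317068\right) - 9 = -139072 - 9 = -139081$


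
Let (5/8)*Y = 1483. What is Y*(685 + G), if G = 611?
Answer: 15375744/5 ≈ 3.0751e+6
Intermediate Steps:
Y = 11864/5 (Y = (8/5)*1483 = 11864/5 ≈ 2372.8)
Y*(685 + G) = 11864*(685 + 611)/5 = (11864/5)*1296 = 15375744/5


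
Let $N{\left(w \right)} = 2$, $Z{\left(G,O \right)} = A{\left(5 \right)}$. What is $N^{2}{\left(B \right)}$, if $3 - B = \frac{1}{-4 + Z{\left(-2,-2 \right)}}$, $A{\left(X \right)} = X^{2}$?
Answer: $4$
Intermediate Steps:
$Z{\left(G,O \right)} = 25$ ($Z{\left(G,O \right)} = 5^{2} = 25$)
$B = \frac{62}{21}$ ($B = 3 - \frac{1}{-4 + 25} = 3 - \frac{1}{21} = \frac{62}{21} \approx 2.9524$)
$N^{2}{\left(B \right)} = 2^{2} = 4$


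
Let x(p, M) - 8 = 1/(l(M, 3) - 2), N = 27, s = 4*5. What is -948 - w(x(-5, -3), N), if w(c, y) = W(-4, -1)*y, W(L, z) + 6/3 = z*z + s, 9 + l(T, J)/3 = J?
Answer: -1461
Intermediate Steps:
s = 20
l(T, J) = -27 + 3*J
x(p, M) = 159/20 (x(p, M) = 8 + 1/((-27 + 3*3) - 2) = 8 + 1/((-27 + 9) - 2) = 8 + 1/(-18 - 2) = 8 + 1/(-20) = 8 - 1/20 = 159/20)
W(L, z) = 18 + z**2 (W(L, z) = -2 + (z*z + 20) = -2 + (z**2 + 20) = -2 + (20 + z**2) = 18 + z**2)
w(c, y) = 19*y (w(c, y) = (18 + (-1)**2)*y = (18 + 1)*y = 19*y)
-948 - w(x(-5, -3), N) = -948 - 19*27 = -948 - 1*513 = -948 - 513 = -1461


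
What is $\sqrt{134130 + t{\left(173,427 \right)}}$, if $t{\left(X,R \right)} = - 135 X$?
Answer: $5 \sqrt{4431} \approx 332.83$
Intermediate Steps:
$\sqrt{134130 + t{\left(173,427 \right)}} = \sqrt{134130 - 23355} = \sqrt{110775} = 5 \sqrt{4431}$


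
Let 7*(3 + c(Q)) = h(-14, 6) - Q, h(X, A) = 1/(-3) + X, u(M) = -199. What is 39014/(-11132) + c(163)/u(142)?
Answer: -11172569/3322902 ≈ -3.3623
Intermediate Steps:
h(X, A) = -1/3 + X
c(Q) = -106/21 - Q/7 (c(Q) = -3 + ((-1/3 - 14) - Q)/7 = -3 + (-43/3 - Q)/7 = -3 + (-43/21 - Q/7) = -106/21 - Q/7)
39014/(-11132) + c(163)/u(142) = 39014/(-11132) + (-106/21 - 1/7*163)/(-199) = 39014*(-1/11132) + (-106/21 - 163/7)*(-1/199) = -19507/5566 - 85/3*(-1/199) = -19507/5566 + 85/597 = -11172569/3322902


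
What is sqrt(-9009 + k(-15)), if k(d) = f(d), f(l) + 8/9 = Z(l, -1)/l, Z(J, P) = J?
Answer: 2*I*sqrt(20270)/3 ≈ 94.915*I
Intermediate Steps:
f(l) = 1/9 (f(l) = -8/9 + l/l = -8/9 + 1 = 1/9)
k(d) = 1/9
sqrt(-9009 + k(-15)) = sqrt(-9009 + 1/9) = sqrt(-81080/9) = 2*I*sqrt(20270)/3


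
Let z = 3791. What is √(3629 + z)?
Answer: 2*√1855 ≈ 86.139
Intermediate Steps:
√(3629 + z) = √(3629 + 3791) = √7420 = 2*√1855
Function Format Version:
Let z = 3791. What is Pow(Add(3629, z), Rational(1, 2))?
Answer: Mul(2, Pow(1855, Rational(1, 2))) ≈ 86.139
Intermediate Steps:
Pow(Add(3629, z), Rational(1, 2)) = Pow(Add(3629, 3791), Rational(1, 2)) = Pow(7420, Rational(1, 2)) = Mul(2, Pow(1855, Rational(1, 2)))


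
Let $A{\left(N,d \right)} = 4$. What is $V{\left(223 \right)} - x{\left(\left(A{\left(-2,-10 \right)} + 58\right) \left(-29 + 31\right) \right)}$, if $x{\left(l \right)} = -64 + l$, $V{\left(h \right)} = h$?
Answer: $163$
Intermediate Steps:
$V{\left(223 \right)} - x{\left(\left(A{\left(-2,-10 \right)} + 58\right) \left(-29 + 31\right) \right)} = 223 - \left(-64 + \left(4 + 58\right) \left(-29 + 31\right)\right) = 223 - \left(-64 + 62 \cdot 2\right) = 223 - \left(-64 + 124\right) = 223 - 60 = 163$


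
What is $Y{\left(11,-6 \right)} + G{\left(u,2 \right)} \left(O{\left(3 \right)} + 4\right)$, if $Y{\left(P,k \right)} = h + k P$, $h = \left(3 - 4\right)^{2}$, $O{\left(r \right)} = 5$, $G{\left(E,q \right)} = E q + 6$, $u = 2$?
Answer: $25$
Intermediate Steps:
$G{\left(E,q \right)} = 6 + E q$
$h = 1$ ($h = \left(-1\right)^{2} = 1$)
$Y{\left(P,k \right)} = 1 + P k$ ($Y{\left(P,k \right)} = 1 + k P = 1 + P k$)
$Y{\left(11,-6 \right)} + G{\left(u,2 \right)} \left(O{\left(3 \right)} + 4\right) = \left(1 + 11 \left(-6\right)\right) + \left(6 + 2 \cdot 2\right) \left(5 + 4\right) = \left(1 - 66\right) + \left(6 + 4\right) 9 = -65 + 10 \cdot 9 = -65 + 90 = 25$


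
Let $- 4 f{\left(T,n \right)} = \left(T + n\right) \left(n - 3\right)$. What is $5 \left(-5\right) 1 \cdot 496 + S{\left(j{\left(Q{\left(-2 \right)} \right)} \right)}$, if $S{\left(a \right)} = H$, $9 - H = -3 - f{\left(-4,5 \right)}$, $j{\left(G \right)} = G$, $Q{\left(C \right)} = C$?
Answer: $- \frac{24777}{2} \approx -12389.0$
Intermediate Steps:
$f{\left(T,n \right)} = - \frac{\left(-3 + n\right) \left(T + n\right)}{4}$ ($f{\left(T,n \right)} = - \frac{\left(T + n\right) \left(n - 3\right)}{4} = - \frac{\left(T + n\right) \left(-3 + n\right)}{4} = - \frac{\left(-3 + n\right) \left(T + n\right)}{4}$)
$H = \frac{23}{2}$ ($H = 9 - \left(-3 - \left(- \frac{5^{2}}{4} + \frac{3}{4} \left(-4\right) + \frac{3}{4} \cdot 5 - \left(-1\right) 5\right)\right) = 9 - \left(-3 - \left(\left(- \frac{1}{4}\right) 25 - 3 + \frac{15}{4} + 5\right)\right) = 9 - \left(-3 - \left(- \frac{25}{4} - 3 + \frac{15}{4} + 5\right)\right) = 9 - \left(-3 - - \frac{1}{2}\right) = 9 - \left(-3 + \frac{1}{2}\right) = 9 - - \frac{5}{2} = 9 + \frac{5}{2} = \frac{23}{2} \approx 11.5$)
$S{\left(a \right)} = \frac{23}{2}$
$5 \left(-5\right) 1 \cdot 496 + S{\left(j{\left(Q{\left(-2 \right)} \right)} \right)} = 5 \left(-5\right) 1 \cdot 496 + \frac{23}{2} = \left(-25\right) 1 \cdot 496 + \frac{23}{2} = \left(-25\right) 496 + \frac{23}{2} = -12400 + \frac{23}{2} = - \frac{24777}{2}$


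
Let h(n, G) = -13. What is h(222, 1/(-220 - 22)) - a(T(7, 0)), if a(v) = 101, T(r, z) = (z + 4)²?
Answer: -114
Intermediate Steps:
T(r, z) = (4 + z)²
h(222, 1/(-220 - 22)) - a(T(7, 0)) = -13 - 1*101 = -13 - 101 = -114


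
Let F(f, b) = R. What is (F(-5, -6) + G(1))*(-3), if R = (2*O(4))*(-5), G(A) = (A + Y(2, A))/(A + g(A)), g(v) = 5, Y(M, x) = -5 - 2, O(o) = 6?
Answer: 183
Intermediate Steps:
Y(M, x) = -7
G(A) = (-7 + A)/(5 + A) (G(A) = (A - 7)/(A + 5) = (-7 + A)/(5 + A))
R = -60 (R = (2*6)*(-5) = 12*(-5) = -60)
F(f, b) = -60
(F(-5, -6) + G(1))*(-3) = (-60 + (-7 + 1)/(5 + 1))*(-3) = (-60 - 6/6)*(-3) = (-60 + (⅙)*(-6))*(-3) = (-60 - 1)*(-3) = -61*(-3) = 183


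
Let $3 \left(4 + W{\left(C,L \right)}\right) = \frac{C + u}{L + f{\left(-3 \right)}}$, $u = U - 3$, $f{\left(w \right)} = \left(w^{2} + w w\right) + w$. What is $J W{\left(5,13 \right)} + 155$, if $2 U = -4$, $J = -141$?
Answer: $719$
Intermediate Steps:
$U = -2$ ($U = \frac{1}{2} \left(-4\right) = -2$)
$f{\left(w \right)} = w + 2 w^{2}$ ($f{\left(w \right)} = \left(w^{2} + w^{2}\right) + w = 2 w^{2} + w = w + 2 w^{2}$)
$u = -5$ ($u = -2 - 3 = -5$)
$W{\left(C,L \right)} = -4 + \frac{-5 + C}{3 \left(15 + L\right)}$ ($W{\left(C,L \right)} = -4 + \frac{\left(C - 5\right) \frac{1}{L - 3 \left(1 + 2 \left(-3\right)\right)}}{3} = -4 + \frac{\left(-5 + C\right) \frac{1}{L - 3 \left(1 - 6\right)}}{3} = -4 + \frac{\left(-5 + C\right) \frac{1}{L - -15}}{3} = -4 + \frac{\left(-5 + C\right) \frac{1}{L + 15}}{3} = -4 + \frac{\left(-5 + C\right) \frac{1}{15 + L}}{3} = -4 + \frac{\frac{1}{15 + L} \left(-5 + C\right)}{3} = -4 + \frac{-5 + C}{3 \left(15 + L\right)}$)
$J W{\left(5,13 \right)} + 155 = - 141 \frac{-185 + 5 - 156}{3 \left(15 + 13\right)} + 155 = - 141 \frac{-185 + 5 - 156}{3 \cdot 28} + 155 = - 141 \cdot \frac{1}{3} \cdot \frac{1}{28} \left(-336\right) + 155 = \left(-141\right) \left(-4\right) + 155 = 564 + 155 = 719$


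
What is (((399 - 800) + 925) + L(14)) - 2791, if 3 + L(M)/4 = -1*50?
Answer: -2479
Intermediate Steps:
L(M) = -212 (L(M) = -12 + 4*(-1*50) = -12 + 4*(-50) = -12 - 200 = -212)
(((399 - 800) + 925) + L(14)) - 2791 = (((399 - 800) + 925) - 212) - 2791 = ((-401 + 925) - 212) - 2791 = (524 - 212) - 2791 = 312 - 2791 = -2479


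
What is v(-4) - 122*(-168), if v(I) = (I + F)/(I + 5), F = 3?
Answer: 20495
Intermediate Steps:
v(I) = (3 + I)/(5 + I) (v(I) = (I + 3)/(I + 5) = (3 + I)/(5 + I))
v(-4) - 122*(-168) = (3 - 4)/(5 - 4) - 122*(-168) = -1/1 + 20496 = 1*(-1) + 20496 = -1 + 20496 = 20495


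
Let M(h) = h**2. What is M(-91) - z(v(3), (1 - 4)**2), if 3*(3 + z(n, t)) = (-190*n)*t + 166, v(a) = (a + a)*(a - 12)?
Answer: -67654/3 ≈ -22551.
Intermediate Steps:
v(a) = 2*a*(-12 + a) (v(a) = (2*a)*(-12 + a) = 2*a*(-12 + a))
z(n, t) = 157/3 - 190*n*t/3 (z(n, t) = -3 + ((-190*n)*t + 166)/3 = -3 + (-190*n*t + 166)/3 = -3 + (166 - 190*n*t)/3 = -3 + (166/3 - 190*n*t/3) = 157/3 - 190*n*t/3)
M(-91) - z(v(3), (1 - 4)**2) = (-91)**2 - (157/3 - 190*2*3*(-12 + 3)*(1 - 4)**2/3) = 8281 - (157/3 - 190/3*2*3*(-9)*(-3)**2) = 8281 - (157/3 - 190/3*(-54)*9) = 8281 - (157/3 + 30780) = 8281 - 1*92497/3 = 8281 - 92497/3 = -67654/3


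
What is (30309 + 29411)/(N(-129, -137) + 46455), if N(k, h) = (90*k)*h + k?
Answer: 7465/204612 ≈ 0.036484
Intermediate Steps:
N(k, h) = k + 90*h*k (N(k, h) = 90*h*k + k = k + 90*h*k)
(30309 + 29411)/(N(-129, -137) + 46455) = (30309 + 29411)/(-129*(1 + 90*(-137)) + 46455) = 59720/(-129*(1 - 12330) + 46455) = 59720/(-129*(-12329) + 46455) = 59720/(1590441 + 46455) = 59720/1636896 = 59720*(1/1636896) = 7465/204612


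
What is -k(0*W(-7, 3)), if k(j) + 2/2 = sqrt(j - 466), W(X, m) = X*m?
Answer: 1 - I*sqrt(466) ≈ 1.0 - 21.587*I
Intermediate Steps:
k(j) = -1 + sqrt(-466 + j) (k(j) = -1 + sqrt(j - 466) = -1 + sqrt(-466 + j))
-k(0*W(-7, 3)) = -(-1 + sqrt(-466 + 0*(-7*3))) = -(-1 + sqrt(-466 + 0*(-21))) = -(-1 + sqrt(-466 + 0)) = -(-1 + sqrt(-466)) = -(-1 + I*sqrt(466)) = 1 - I*sqrt(466)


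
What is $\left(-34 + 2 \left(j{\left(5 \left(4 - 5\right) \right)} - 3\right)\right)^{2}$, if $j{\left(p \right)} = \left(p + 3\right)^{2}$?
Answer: $1024$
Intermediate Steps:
$j{\left(p \right)} = \left(3 + p\right)^{2}$
$\left(-34 + 2 \left(j{\left(5 \left(4 - 5\right) \right)} - 3\right)\right)^{2} = \left(-34 + 2 \left(\left(3 + 5 \left(4 - 5\right)\right)^{2} - 3\right)\right)^{2} = \left(-34 + 2 \left(\left(3 + 5 \left(-1\right)\right)^{2} - 3\right)\right)^{2} = \left(-34 + 2 \left(\left(3 - 5\right)^{2} - 3\right)\right)^{2} = \left(-34 + 2 \left(\left(-2\right)^{2} - 3\right)\right)^{2} = \left(-34 + 2 \left(4 - 3\right)\right)^{2} = \left(-34 + 2 \cdot 1\right)^{2} = \left(-34 + 2\right)^{2} = \left(-32\right)^{2} = 1024$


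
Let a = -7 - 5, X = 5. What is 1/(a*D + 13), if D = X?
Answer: -1/47 ≈ -0.021277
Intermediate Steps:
D = 5
a = -12
1/(a*D + 13) = 1/(-12*5 + 13) = 1/(-60 + 13) = 1/(-47) = -1/47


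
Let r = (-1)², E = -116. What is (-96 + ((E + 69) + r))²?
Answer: 20164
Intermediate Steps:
r = 1
(-96 + ((E + 69) + r))² = (-96 + ((-116 + 69) + 1))² = (-96 + (-47 + 1))² = (-96 - 46)² = (-142)² = 20164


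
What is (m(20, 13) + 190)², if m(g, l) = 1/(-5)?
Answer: 900601/25 ≈ 36024.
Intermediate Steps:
m(g, l) = -⅕
(m(20, 13) + 190)² = (-⅕ + 190)² = (949/5)² = 900601/25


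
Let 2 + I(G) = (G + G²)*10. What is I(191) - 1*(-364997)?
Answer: 731715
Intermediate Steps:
I(G) = -2 + 10*G + 10*G² (I(G) = -2 + (G + G²)*10 = -2 + (10*G + 10*G²) = -2 + 10*G + 10*G²)
I(191) - 1*(-364997) = (-2 + 10*191 + 10*191²) - 1*(-364997) = (-2 + 1910 + 10*36481) + 364997 = (-2 + 1910 + 364810) + 364997 = 366718 + 364997 = 731715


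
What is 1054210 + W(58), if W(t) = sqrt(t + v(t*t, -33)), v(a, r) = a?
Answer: 1054210 + sqrt(3422) ≈ 1.0543e+6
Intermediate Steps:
W(t) = sqrt(t + t**2) (W(t) = sqrt(t + t*t) = sqrt(t + t**2))
1054210 + W(58) = 1054210 + sqrt(58*(1 + 58)) = 1054210 + sqrt(58*59) = 1054210 + sqrt(3422)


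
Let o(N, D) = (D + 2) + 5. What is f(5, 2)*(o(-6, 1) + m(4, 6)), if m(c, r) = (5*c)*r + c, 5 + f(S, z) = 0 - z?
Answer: -924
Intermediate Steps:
f(S, z) = -5 - z (f(S, z) = -5 + (0 - z) = -5 - z)
o(N, D) = 7 + D (o(N, D) = (2 + D) + 5 = 7 + D)
m(c, r) = c + 5*c*r (m(c, r) = 5*c*r + c = c + 5*c*r)
f(5, 2)*(o(-6, 1) + m(4, 6)) = (-5 - 1*2)*((7 + 1) + 4*(1 + 5*6)) = (-5 - 2)*(8 + 4*(1 + 30)) = -7*(8 + 4*31) = -7*(8 + 124) = -7*132 = -924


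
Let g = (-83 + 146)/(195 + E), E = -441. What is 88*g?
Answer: -924/41 ≈ -22.537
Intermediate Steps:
g = -21/82 (g = (-83 + 146)/(195 - 441) = 63/(-246) = 63*(-1/246) = -21/82 ≈ -0.25610)
88*g = 88*(-21/82) = -924/41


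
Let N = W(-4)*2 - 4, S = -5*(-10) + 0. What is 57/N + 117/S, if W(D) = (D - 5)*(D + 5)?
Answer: -69/275 ≈ -0.25091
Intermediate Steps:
S = 50 (S = 50 + 0 = 50)
W(D) = (-5 + D)*(5 + D)
N = -22 (N = (-25 + (-4)²)*2 - 4 = (-25 + 16)*2 - 4 = -9*2 - 4 = -18 - 4 = -22)
57/N + 117/S = 57/(-22) + 117/50 = 57*(-1/22) + 117*(1/50) = -57/22 + 117/50 = -69/275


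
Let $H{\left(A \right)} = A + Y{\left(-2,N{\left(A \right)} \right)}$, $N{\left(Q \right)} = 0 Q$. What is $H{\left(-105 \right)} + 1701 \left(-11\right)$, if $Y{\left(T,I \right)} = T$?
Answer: $-18818$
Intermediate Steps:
$N{\left(Q \right)} = 0$
$H{\left(A \right)} = -2 + A$ ($H{\left(A \right)} = A - 2 = -2 + A$)
$H{\left(-105 \right)} + 1701 \left(-11\right) = \left(-2 - 105\right) + 1701 \left(-11\right) = -107 - 18711 = -18818$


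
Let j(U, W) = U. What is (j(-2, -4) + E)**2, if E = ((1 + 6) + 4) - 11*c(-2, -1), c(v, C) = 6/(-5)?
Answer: 12321/25 ≈ 492.84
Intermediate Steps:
c(v, C) = -6/5 (c(v, C) = 6*(-1/5) = -6/5)
E = 121/5 (E = ((1 + 6) + 4) - 11*(-6/5) = (7 + 4) + 66/5 = 11 + 66/5 = 121/5 ≈ 24.200)
(j(-2, -4) + E)**2 = (-2 + 121/5)**2 = (111/5)**2 = 12321/25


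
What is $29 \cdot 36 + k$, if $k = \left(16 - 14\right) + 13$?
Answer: $1059$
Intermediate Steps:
$k = 15$ ($k = 2 + 13 = 15$)
$29 \cdot 36 + k = 29 \cdot 36 + 15 = 1044 + 15 = 1059$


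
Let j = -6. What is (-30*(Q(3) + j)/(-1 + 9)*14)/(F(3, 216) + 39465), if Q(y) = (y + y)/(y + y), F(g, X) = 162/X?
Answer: 350/52621 ≈ 0.0066513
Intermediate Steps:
Q(y) = 1 (Q(y) = (2*y)/((2*y)) = (2*y)*(1/(2*y)) = 1)
(-30*(Q(3) + j)/(-1 + 9)*14)/(F(3, 216) + 39465) = (-30*(1 - 6)/(-1 + 9)*14)/(162/216 + 39465) = (-(-150)/8*14)/(162*(1/216) + 39465) = (-(-150)/8*14)/(¾ + 39465) = (-30*(-5/8)*14)/(157863/4) = ((75/4)*14)*(4/157863) = (525/2)*(4/157863) = 350/52621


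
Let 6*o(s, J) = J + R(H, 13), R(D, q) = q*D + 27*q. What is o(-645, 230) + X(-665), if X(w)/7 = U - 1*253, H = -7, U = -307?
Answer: -11515/3 ≈ -3838.3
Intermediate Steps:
X(w) = -3920 (X(w) = 7*(-307 - 1*253) = 7*(-307 - 253) = 7*(-560) = -3920)
R(D, q) = 27*q + D*q (R(D, q) = D*q + 27*q = 27*q + D*q)
o(s, J) = 130/3 + J/6 (o(s, J) = (J + 13*(27 - 7))/6 = (J + 13*20)/6 = (J + 260)/6 = (260 + J)/6 = 130/3 + J/6)
o(-645, 230) + X(-665) = (130/3 + (⅙)*230) - 3920 = (130/3 + 115/3) - 3920 = 245/3 - 3920 = -11515/3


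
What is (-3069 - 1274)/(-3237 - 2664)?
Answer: 4343/5901 ≈ 0.73598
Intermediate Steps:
(-3069 - 1274)/(-3237 - 2664) = -4343/(-5901) = -4343*(-1/5901) = 4343/5901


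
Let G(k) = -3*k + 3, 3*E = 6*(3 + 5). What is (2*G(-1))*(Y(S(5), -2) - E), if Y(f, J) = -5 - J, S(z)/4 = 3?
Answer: -228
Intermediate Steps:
S(z) = 12 (S(z) = 4*3 = 12)
E = 16 (E = (6*(3 + 5))/3 = (6*8)/3 = (1/3)*48 = 16)
G(k) = 3 - 3*k
(2*G(-1))*(Y(S(5), -2) - E) = (2*(3 - 3*(-1)))*((-5 - 1*(-2)) - 1*16) = (2*(3 + 3))*((-5 + 2) - 16) = (2*6)*(-3 - 16) = 12*(-19) = -228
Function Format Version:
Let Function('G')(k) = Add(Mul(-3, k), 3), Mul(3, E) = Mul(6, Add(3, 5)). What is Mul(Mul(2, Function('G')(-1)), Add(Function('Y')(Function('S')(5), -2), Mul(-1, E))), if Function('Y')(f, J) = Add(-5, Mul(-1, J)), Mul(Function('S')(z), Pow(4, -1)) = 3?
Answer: -228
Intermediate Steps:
Function('S')(z) = 12 (Function('S')(z) = Mul(4, 3) = 12)
E = 16 (E = Mul(Rational(1, 3), Mul(6, Add(3, 5))) = Mul(Rational(1, 3), Mul(6, 8)) = Mul(Rational(1, 3), 48) = 16)
Function('G')(k) = Add(3, Mul(-3, k))
Mul(Mul(2, Function('G')(-1)), Add(Function('Y')(Function('S')(5), -2), Mul(-1, E))) = Mul(Mul(2, Add(3, Mul(-3, -1))), Add(Add(-5, Mul(-1, -2)), Mul(-1, 16))) = Mul(Mul(2, Add(3, 3)), Add(Add(-5, 2), -16)) = Mul(Mul(2, 6), Add(-3, -16)) = Mul(12, -19) = -228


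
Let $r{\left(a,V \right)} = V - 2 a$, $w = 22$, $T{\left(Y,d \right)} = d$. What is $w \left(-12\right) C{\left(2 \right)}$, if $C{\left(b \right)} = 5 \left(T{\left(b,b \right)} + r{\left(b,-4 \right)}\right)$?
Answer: $7920$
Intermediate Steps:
$C{\left(b \right)} = -20 - 5 b$ ($C{\left(b \right)} = 5 \left(b - \left(4 + 2 b\right)\right) = 5 \left(-4 - b\right) = -20 - 5 b$)
$w \left(-12\right) C{\left(2 \right)} = 22 \left(-12\right) \left(-20 - 10\right) = - 264 \left(-20 - 10\right) = \left(-264\right) \left(-30\right) = 7920$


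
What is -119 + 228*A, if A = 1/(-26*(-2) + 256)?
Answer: -9106/77 ≈ -118.26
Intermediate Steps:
A = 1/308 (A = 1/(52 + 256) = 1/308 ≈ 0.0032468)
-119 + 228*A = -119 + 228*(1/308) = -119 + 57/77 = -9106/77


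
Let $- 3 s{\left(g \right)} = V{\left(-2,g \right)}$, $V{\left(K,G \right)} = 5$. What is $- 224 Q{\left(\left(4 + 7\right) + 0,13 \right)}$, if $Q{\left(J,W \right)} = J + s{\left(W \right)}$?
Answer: $- \frac{6272}{3} \approx -2090.7$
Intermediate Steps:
$s{\left(g \right)} = - \frac{5}{3}$ ($s{\left(g \right)} = \left(- \frac{1}{3}\right) 5 = - \frac{5}{3}$)
$Q{\left(J,W \right)} = - \frac{5}{3} + J$ ($Q{\left(J,W \right)} = J - \frac{5}{3} = - \frac{5}{3} + J$)
$- 224 Q{\left(\left(4 + 7\right) + 0,13 \right)} = - 224 \left(- \frac{5}{3} + \left(\left(4 + 7\right) + 0\right)\right) = - 224 \left(- \frac{5}{3} + \left(11 + 0\right)\right) = - 224 \left(- \frac{5}{3} + 11\right) = \left(-224\right) \frac{28}{3} = - \frac{6272}{3}$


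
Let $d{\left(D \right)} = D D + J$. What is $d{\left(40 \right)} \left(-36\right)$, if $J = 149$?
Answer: $-62964$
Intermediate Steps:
$d{\left(D \right)} = 149 + D^{2}$ ($d{\left(D \right)} = D D + 149 = D^{2} + 149 = 149 + D^{2}$)
$d{\left(40 \right)} \left(-36\right) = \left(149 + 40^{2}\right) \left(-36\right) = \left(149 + 1600\right) \left(-36\right) = 1749 \left(-36\right) = -62964$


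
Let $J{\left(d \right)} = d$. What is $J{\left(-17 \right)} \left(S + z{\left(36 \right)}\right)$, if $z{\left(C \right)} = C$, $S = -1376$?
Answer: $22780$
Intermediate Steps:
$J{\left(-17 \right)} \left(S + z{\left(36 \right)}\right) = - 17 \left(-1376 + 36\right) = \left(-17\right) \left(-1340\right) = 22780$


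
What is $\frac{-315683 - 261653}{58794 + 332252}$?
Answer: $- \frac{288668}{195523} \approx -1.4764$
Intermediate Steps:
$\frac{-315683 - 261653}{58794 + 332252} = - \frac{577336}{391046} = \left(-577336\right) \frac{1}{391046} = - \frac{288668}{195523}$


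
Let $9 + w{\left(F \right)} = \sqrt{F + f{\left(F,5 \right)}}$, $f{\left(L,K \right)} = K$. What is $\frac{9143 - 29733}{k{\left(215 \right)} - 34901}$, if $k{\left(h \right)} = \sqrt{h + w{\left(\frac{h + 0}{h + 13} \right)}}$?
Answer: $\frac{20590}{34901 - \sqrt{206 + \frac{\sqrt{77235}}{114}}} \approx 0.5902$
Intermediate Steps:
$w{\left(F \right)} = -9 + \sqrt{5 + F}$ ($w{\left(F \right)} = -9 + \sqrt{F + 5} = -9 + \sqrt{5 + F}$)
$k{\left(h \right)} = \sqrt{-9 + h + \sqrt{5 + \frac{h}{13 + h}}}$ ($k{\left(h \right)} = \sqrt{h + \left(-9 + \sqrt{5 + \frac{h + 0}{h + 13}}\right)} = \sqrt{h + \left(-9 + \sqrt{5 + \frac{h}{13 + h}}\right)} = \sqrt{-9 + h + \sqrt{5 + \frac{h}{13 + h}}}$)
$\frac{9143 - 29733}{k{\left(215 \right)} - 34901} = \frac{9143 - 29733}{\sqrt{-9 + 215 + \sqrt{\frac{65 + 6 \cdot 215}{13 + 215}}} - 34901} = - \frac{20590}{\sqrt{-9 + 215 + \sqrt{\frac{65 + 1290}{228}}} - 34901} = - \frac{20590}{\sqrt{-9 + 215 + \sqrt{\frac{1}{228} \cdot 1355}} - 34901} = - \frac{20590}{\sqrt{-9 + 215 + \sqrt{\frac{1355}{228}}} - 34901} = - \frac{20590}{\sqrt{-9 + 215 + \frac{\sqrt{77235}}{114}} - 34901} = - \frac{20590}{\sqrt{206 + \frac{\sqrt{77235}}{114}} - 34901} = - \frac{20590}{-34901 + \sqrt{206 + \frac{\sqrt{77235}}{114}}}$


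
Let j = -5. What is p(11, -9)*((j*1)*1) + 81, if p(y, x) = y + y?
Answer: -29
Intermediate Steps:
p(y, x) = 2*y
p(11, -9)*((j*1)*1) + 81 = (2*11)*(-5*1*1) + 81 = 22*(-5*1) + 81 = 22*(-5) + 81 = -110 + 81 = -29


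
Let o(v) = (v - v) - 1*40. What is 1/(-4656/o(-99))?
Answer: 5/582 ≈ 0.0085911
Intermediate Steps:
o(v) = -40 (o(v) = 0 - 40 = -40)
1/(-4656/o(-99)) = 1/(-4656/(-40)) = 1/(-4656*(-1/40)) = 1/(582/5) = 5/582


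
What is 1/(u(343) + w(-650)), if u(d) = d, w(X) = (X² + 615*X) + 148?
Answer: 1/23241 ≈ 4.3027e-5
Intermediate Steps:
w(X) = 148 + X² + 615*X
1/(u(343) + w(-650)) = 1/(343 + (148 + (-650)² + 615*(-650))) = 1/(343 + (148 + 422500 - 399750)) = 1/(343 + 22898) = 1/23241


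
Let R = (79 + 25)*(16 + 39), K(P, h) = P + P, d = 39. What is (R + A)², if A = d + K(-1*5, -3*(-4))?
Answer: 33051001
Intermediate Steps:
K(P, h) = 2*P
R = 5720 (R = 104*55 = 5720)
A = 29 (A = 39 + 2*(-1*5) = 39 + 2*(-5) = 39 - 10 = 29)
(R + A)² = (5720 + 29)² = 5749² = 33051001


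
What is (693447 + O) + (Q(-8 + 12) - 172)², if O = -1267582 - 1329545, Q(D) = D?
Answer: -1875456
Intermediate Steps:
O = -2597127
(693447 + O) + (Q(-8 + 12) - 172)² = (693447 - 2597127) + ((-8 + 12) - 172)² = -1903680 + (4 - 172)² = -1903680 + (-168)² = -1903680 + 28224 = -1875456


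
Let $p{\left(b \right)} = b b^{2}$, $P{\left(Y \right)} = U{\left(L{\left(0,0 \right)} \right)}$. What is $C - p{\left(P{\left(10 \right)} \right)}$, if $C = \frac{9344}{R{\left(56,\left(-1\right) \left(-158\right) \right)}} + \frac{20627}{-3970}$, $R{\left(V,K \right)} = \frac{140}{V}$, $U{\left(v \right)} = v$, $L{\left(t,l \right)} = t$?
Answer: $\frac{2963529}{794} \approx 3732.4$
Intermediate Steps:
$P{\left(Y \right)} = 0$
$C = \frac{2963529}{794}$ ($C = \frac{9344}{140 \cdot \frac{1}{56}} + \frac{20627}{-3970} = \frac{9344}{140 \cdot \frac{1}{56}} + 20627 \left(- \frac{1}{3970}\right) = \frac{9344}{\frac{5}{2}} - \frac{20627}{3970} = 9344 \cdot \frac{2}{5} - \frac{20627}{3970} = \frac{18688}{5} - \frac{20627}{3970} = \frac{2963529}{794} \approx 3732.4$)
$p{\left(b \right)} = b^{3}$
$C - p{\left(P{\left(10 \right)} \right)} = \frac{2963529}{794} - 0^{3} = \frac{2963529}{794} - 0 = \frac{2963529}{794} + 0 = \frac{2963529}{794}$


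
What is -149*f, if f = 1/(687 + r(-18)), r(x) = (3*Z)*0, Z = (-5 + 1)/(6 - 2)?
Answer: -149/687 ≈ -0.21689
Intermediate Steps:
Z = -1 (Z = -4/4 = -4*¼ = -1)
r(x) = 0 (r(x) = (3*(-1))*0 = -3*0 = 0)
f = 1/687 (f = 1/(687 + 0) = 1/687 ≈ 0.0014556)
-149*f = -149*1/687 = -149/687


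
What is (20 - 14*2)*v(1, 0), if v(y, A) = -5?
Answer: 40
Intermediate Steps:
(20 - 14*2)*v(1, 0) = (20 - 14*2)*(-5) = (20 - 28)*(-5) = -8*(-5) = 40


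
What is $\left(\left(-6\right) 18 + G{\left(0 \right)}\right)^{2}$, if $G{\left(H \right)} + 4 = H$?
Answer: $12544$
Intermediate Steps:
$G{\left(H \right)} = -4 + H$
$\left(\left(-6\right) 18 + G{\left(0 \right)}\right)^{2} = \left(\left(-6\right) 18 + \left(-4 + 0\right)\right)^{2} = \left(-108 - 4\right)^{2} = \left(-112\right)^{2} = 12544$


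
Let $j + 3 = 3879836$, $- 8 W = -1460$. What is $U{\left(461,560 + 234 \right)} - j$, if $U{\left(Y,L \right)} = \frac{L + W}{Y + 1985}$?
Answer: $- \frac{18980141083}{4892} \approx -3.8798 \cdot 10^{6}$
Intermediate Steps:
$W = \frac{365}{2}$ ($W = \left(- \frac{1}{8}\right) \left(-1460\right) = \frac{365}{2} \approx 182.5$)
$j = 3879833$ ($j = -3 + 3879836 = 3879833$)
$U{\left(Y,L \right)} = \frac{\frac{365}{2} + L}{1985 + Y}$ ($U{\left(Y,L \right)} = \frac{L + \frac{365}{2}}{Y + 1985} = \frac{\frac{365}{2} + L}{1985 + Y}$)
$U{\left(461,560 + 234 \right)} - j = \frac{\frac{365}{2} + \left(560 + 234\right)}{1985 + 461} - 3879833 = \frac{\frac{365}{2} + 794}{2446} - 3879833 = \frac{1}{2446} \cdot \frac{1953}{2} - 3879833 = \frac{1953}{4892} - 3879833 = - \frac{18980141083}{4892}$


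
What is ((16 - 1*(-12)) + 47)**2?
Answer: 5625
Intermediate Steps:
((16 - 1*(-12)) + 47)**2 = ((16 + 12) + 47)**2 = (28 + 47)**2 = 75**2 = 5625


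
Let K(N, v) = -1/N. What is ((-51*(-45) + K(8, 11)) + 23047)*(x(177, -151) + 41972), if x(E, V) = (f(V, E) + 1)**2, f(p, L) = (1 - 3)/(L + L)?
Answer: 66647700143635/62658 ≈ 1.0637e+9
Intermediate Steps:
f(p, L) = -1/L (f(p, L) = -2*1/(2*L) = -1/L)
x(E, V) = (1 - 1/E)**2 (x(E, V) = (-1/E + 1)**2 = (1 - 1/E)**2)
((-51*(-45) + K(8, 11)) + 23047)*(x(177, -151) + 41972) = ((-51*(-45) - 1/8) + 23047)*((-1 + 177)**2/177**2 + 41972) = ((2295 - 1*1/8) + 23047)*((1/31329)*176**2 + 41972) = ((2295 - 1/8) + 23047)*((1/31329)*30976 + 41972) = (18359/8 + 23047)*(30976/31329 + 41972) = (202735/8)*(1314971764/31329) = 66647700143635/62658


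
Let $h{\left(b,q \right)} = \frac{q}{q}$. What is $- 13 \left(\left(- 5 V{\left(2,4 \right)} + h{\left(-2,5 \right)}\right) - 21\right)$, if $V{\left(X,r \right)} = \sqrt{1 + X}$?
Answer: $260 + 65 \sqrt{3} \approx 372.58$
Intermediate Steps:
$h{\left(b,q \right)} = 1$
$- 13 \left(\left(- 5 V{\left(2,4 \right)} + h{\left(-2,5 \right)}\right) - 21\right) = - 13 \left(\left(- 5 \sqrt{1 + 2} + 1\right) - 21\right) = - 13 \left(\left(- 5 \sqrt{3} + 1\right) - 21\right) = - 13 \left(\left(1 - 5 \sqrt{3}\right) - 21\right) = - 13 \left(-20 - 5 \sqrt{3}\right) = 260 + 65 \sqrt{3}$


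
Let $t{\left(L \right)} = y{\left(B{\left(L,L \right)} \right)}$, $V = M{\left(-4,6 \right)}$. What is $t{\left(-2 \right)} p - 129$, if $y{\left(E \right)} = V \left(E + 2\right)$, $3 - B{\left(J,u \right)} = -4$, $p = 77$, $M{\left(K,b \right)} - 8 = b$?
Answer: $9573$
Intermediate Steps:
$M{\left(K,b \right)} = 8 + b$
$V = 14$ ($V = 8 + 6 = 14$)
$B{\left(J,u \right)} = 7$ ($B{\left(J,u \right)} = 3 - -4 = 3 + 4 = 7$)
$y{\left(E \right)} = 28 + 14 E$ ($y{\left(E \right)} = 14 \left(E + 2\right) = 14 \left(2 + E\right) = 28 + 14 E$)
$t{\left(L \right)} = 126$ ($t{\left(L \right)} = 28 + 14 \cdot 7 = 28 + 98 = 126$)
$t{\left(-2 \right)} p - 129 = 126 \cdot 77 - 129 = 9702 - 129 = 9573$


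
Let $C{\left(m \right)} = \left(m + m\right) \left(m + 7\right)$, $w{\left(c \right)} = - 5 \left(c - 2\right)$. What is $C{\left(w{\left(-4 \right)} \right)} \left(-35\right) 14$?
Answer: $-1087800$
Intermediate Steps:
$w{\left(c \right)} = 10 - 5 c$ ($w{\left(c \right)} = - 5 \left(-2 + c\right) = 10 - 5 c$)
$C{\left(m \right)} = 2 m \left(7 + m\right)$
$C{\left(w{\left(-4 \right)} \right)} \left(-35\right) 14 = 2 \left(10 - -20\right) \left(7 + \left(10 - -20\right)\right) \left(-35\right) 14 = 2 \left(10 + 20\right) \left(7 + \left(10 + 20\right)\right) \left(-35\right) 14 = 2 \cdot 30 \left(7 + 30\right) \left(-35\right) 14 = 2 \cdot 30 \cdot 37 \left(-35\right) 14 = 2220 \left(-35\right) 14 = \left(-77700\right) 14 = -1087800$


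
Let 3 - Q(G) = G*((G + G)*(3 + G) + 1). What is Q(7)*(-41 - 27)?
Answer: 66912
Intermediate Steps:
Q(G) = 3 - G*(1 + 2*G*(3 + G)) (Q(G) = 3 - G*((G + G)*(3 + G) + 1) = 3 - G*((2*G)*(3 + G) + 1) = 3 - G*(2*G*(3 + G) + 1) = 3 - G*(1 + 2*G*(3 + G)))
Q(7)*(-41 - 27) = (3 - 1*7 - 6*7² - 2*7³)*(-41 - 27) = (3 - 7 - 6*49 - 2*343)*(-68) = (3 - 7 - 294 - 686)*(-68) = -984*(-68) = 66912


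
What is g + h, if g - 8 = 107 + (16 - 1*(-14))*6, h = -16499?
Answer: -16204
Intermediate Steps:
g = 295 (g = 8 + (107 + (16 - 1*(-14))*6) = 8 + (107 + (16 + 14)*6) = 8 + (107 + 30*6) = 8 + (107 + 180) = 8 + 287 = 295)
g + h = 295 - 16499 = -16204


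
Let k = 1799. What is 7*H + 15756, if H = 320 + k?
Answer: 30589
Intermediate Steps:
H = 2119 (H = 320 + 1799 = 2119)
7*H + 15756 = 7*2119 + 15756 = 14833 + 15756 = 30589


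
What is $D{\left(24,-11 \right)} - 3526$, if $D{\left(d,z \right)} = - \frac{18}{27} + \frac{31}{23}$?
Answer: $- \frac{243247}{69} \approx -3525.3$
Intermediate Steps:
$D{\left(d,z \right)} = \frac{47}{69}$ ($D{\left(d,z \right)} = \left(-18\right) \frac{1}{27} + 31 \cdot \frac{1}{23} = - \frac{2}{3} + \frac{31}{23} = \frac{47}{69}$)
$D{\left(24,-11 \right)} - 3526 = \frac{47}{69} - 3526 = - \frac{243247}{69}$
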